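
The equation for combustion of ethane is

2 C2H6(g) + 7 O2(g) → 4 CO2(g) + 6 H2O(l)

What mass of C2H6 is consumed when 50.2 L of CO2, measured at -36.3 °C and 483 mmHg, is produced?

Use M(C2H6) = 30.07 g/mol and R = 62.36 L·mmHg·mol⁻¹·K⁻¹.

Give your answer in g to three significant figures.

n(CO2) = PV/RT = (483 × 50.2) / (62.36 × 236.85) = 1.642 mol
n(C2H6) = (2/4) × 1.642 = 0.8210 mol
m(C2H6) = 0.8210 × 30.07 = 24.69 g

24.7 g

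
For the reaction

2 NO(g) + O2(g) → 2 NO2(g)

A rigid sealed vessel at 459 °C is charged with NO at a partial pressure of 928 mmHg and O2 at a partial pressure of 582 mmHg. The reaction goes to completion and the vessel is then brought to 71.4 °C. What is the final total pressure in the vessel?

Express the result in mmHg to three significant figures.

At constant V, partial pressures at 459 °C are proportional to moles, so apply stoichiometry directly to pressures.
P(O2) required for 928 mmHg of NO = (1/2) × 928 = 464.0 mmHg; available 582 mmHg, so NO is limiting.
P(O2) remaining = 582 − (1/2) × 928 = 118.0 mmHg
P(gaseous products) = (2)/2 × 928 = 928.0 mmHg
P_total at 459 °C = 118.0 + 928.0 = 1046 mmHg
Scaling to 71.4 °C: P = 1046 × 344.55/732.15 = 492.2 mmHg

492 mmHg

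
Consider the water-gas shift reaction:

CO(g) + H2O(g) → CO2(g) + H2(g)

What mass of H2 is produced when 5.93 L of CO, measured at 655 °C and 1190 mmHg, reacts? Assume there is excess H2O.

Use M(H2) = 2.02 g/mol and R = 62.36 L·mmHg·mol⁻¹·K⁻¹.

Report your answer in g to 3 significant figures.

0.246 g

n(CO) = PV/RT = (1190 × 5.93) / (62.36 × 928.15) = 0.1219 mol
n(H2) = (1/1) × 0.1219 = 0.1219 mol
m(H2) = 0.1219 × 2.02 = 0.2462 g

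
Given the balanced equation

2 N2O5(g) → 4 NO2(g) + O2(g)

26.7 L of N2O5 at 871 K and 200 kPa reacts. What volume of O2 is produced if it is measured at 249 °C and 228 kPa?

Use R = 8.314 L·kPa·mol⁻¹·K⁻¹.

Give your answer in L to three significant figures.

n(N2O5) = PV/RT = (200 × 26.7) / (8.314 × 871) = 0.7374 mol
n(O2) = (1/2) × 0.7374 = 0.3687 mol
V = nRT/P = 0.3687 × 8.314 × 522.15 / 228 = 7.020 L

7.02 L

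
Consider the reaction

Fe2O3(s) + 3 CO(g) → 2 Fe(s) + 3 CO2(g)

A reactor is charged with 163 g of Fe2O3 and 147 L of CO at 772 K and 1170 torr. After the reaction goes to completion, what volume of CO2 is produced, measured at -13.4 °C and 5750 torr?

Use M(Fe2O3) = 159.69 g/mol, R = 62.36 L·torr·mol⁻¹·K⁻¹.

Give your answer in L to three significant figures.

8.63 L

n(Fe2O3) = 163 / 159.69 = 1.021 mol
n(CO) = PV/RT = (1170 × 147) / (62.36 × 772) = 3.573 mol
For 1.021 mol Fe2O3, stoichiometry requires (3/1) × 1.021 = 3.063 mol CO; 3.573 mol is available, so Fe2O3 is limiting.
n(CO2) = (3/1) × 1.021 = 3.063 mol
V(CO2) = nRT/P = 3.063 × 62.36 × 259.75 / 5750 = 8.629 L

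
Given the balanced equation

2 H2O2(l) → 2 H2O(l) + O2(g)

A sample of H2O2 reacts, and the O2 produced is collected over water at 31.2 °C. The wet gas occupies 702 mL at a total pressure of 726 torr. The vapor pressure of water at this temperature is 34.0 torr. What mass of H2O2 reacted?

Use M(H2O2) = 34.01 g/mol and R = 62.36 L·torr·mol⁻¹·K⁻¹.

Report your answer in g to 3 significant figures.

1.74 g

P(O2) = 726 − 34.0 = 692.0 torr
n(O2) = PV/RT = (692.0 × 0.7020) / (62.36 × 304.35) = 0.02560 mol
n(H2O2) = (2/1) × 0.02560 = 0.05120 mol
m(H2O2) = 0.05120 × 34.01 = 1.741 g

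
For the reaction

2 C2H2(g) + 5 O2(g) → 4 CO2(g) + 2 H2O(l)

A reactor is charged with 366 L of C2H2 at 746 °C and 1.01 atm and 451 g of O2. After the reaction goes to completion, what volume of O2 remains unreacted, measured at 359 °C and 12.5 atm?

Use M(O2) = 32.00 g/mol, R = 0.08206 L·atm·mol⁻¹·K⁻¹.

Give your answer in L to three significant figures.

n(C2H2) = PV/RT = (1.01 × 366) / (0.08206 × 1019.15) = 4.420 mol
n(O2) = 451 / 32.00 = 14.09 mol
For 4.420 mol C2H2, stoichiometry requires (5/2) × 4.420 = 11.05 mol O2; 14.09 mol is available, so C2H2 is limiting.
n(O2) consumed = (5/2) × 4.420 = 11.05 mol; remaining = 14.09 − 11.05 = 3.040 mol
V(O2) = nRT/P = 3.040 × 0.08206 × 632.15 / 12.5 = 12.62 L

12.6 L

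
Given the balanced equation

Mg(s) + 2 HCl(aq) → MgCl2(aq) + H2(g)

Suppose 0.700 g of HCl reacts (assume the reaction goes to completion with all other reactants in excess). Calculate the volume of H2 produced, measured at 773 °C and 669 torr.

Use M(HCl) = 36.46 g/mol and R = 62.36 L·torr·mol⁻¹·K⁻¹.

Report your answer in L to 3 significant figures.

n(HCl) = 0.7000 / 36.46 = 0.01920 mol
n(H2) = (1/2) × 0.01920 = 0.009600 mol
V = nRT/P = 0.009600 × 62.36 × 1046.15 / 669 = 0.9361 L

0.936 L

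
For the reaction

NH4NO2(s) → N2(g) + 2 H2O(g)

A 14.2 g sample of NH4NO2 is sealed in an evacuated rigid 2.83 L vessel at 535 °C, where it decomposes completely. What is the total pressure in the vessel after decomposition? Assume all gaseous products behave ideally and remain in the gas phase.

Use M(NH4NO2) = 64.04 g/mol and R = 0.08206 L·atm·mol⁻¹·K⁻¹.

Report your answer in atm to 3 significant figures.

15.6 atm

n(NH4NO2) = 14.2 / 64.04 = 0.2217 mol
n(gas produced) = (3/1) × 0.2217 = 0.6651 mol
P = nRT/V = 0.6651 × 0.08206 × 808.15 / 2.83 = 15.59 atm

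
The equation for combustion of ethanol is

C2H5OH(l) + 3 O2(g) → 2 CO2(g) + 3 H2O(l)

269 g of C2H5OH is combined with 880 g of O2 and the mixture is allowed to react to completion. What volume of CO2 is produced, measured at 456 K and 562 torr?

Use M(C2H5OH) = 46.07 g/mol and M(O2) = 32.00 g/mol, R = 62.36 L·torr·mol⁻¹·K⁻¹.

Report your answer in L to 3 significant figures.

591 L

n(C2H5OH) = 269 / 46.07 = 5.839 mol
n(O2) = 880 / 32.00 = 27.50 mol
For 5.839 mol C2H5OH, stoichiometry requires (3/1) × 5.839 = 17.52 mol O2; 27.50 mol is available, so C2H5OH is limiting.
n(CO2) = (2/1) × 5.839 = 11.68 mol
V(CO2) = nRT/P = 11.68 × 62.36 × 456 / 562 = 591.0 L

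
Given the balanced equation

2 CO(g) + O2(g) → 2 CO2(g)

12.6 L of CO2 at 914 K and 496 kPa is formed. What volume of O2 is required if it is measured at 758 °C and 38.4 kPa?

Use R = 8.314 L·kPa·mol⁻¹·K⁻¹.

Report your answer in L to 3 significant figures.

91.8 L

n(CO2) = PV/RT = (496 × 12.6) / (8.314 × 914) = 0.8224 mol
n(O2) = (1/2) × 0.8224 = 0.4112 mol
V = nRT/P = 0.4112 × 8.314 × 1031.15 / 38.4 = 91.80 L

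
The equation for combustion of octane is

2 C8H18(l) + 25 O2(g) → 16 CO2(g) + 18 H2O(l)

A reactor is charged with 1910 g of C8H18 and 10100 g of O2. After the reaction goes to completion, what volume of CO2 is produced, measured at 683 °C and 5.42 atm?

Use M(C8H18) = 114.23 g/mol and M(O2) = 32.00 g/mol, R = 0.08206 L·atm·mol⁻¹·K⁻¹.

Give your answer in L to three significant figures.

1940 L

n(C8H18) = 1910 / 114.23 = 16.72 mol
n(O2) = 10100 / 32.00 = 315.6 mol
For 16.72 mol C8H18, stoichiometry requires (25/2) × 16.72 = 209.0 mol O2; 315.6 mol is available, so C8H18 is limiting.
n(CO2) = (16/2) × 16.72 = 133.8 mol
V(CO2) = nRT/P = 133.8 × 0.08206 × 956.15 / 5.42 = 1937 L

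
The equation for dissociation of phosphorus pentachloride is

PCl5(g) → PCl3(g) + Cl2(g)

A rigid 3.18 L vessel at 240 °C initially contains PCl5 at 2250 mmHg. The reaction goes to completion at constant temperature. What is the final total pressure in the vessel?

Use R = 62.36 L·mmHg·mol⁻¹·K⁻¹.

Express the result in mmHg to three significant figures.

Since T and V are fixed, P_final/P_initial = n_final/n_initial = 2/1.
P_final = (2/1) × 2250 = 4500 mmHg

4500 mmHg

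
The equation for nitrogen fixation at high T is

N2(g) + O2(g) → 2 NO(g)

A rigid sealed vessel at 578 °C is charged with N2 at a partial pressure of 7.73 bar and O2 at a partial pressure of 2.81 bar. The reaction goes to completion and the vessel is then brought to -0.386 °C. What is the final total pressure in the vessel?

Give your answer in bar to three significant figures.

3.38 bar

Because the vessel is rigid and T is held at 578 °C, work the stoichiometry in partial pressures (P_i = n_iRT/V).
P(O2) required for 7.73 bar of N2 = (1/1) × 7.73 = 7.730 bar; available 2.81 bar, so O2 is limiting.
P(N2) remaining = 7.73 − (1/1) × 2.81 = 4.920 bar
P(gaseous products) = (2)/1 × 2.81 = 5.620 bar
P_total at 578 °C = 4.920 + 5.620 = 10.54 bar
Scaling to -0.386 °C: P = 10.54 × 272.764/851.15 = 3.378 bar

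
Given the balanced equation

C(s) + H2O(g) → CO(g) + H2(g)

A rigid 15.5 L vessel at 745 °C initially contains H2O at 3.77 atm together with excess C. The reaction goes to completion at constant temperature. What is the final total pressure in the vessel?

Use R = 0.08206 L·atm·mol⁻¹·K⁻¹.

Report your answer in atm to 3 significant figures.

Rigid vessel, constant T ⇒ P scales with total gas moles (1 → 2).
P_final = (2/1) × 3.77 = 7.540 atm

7.54 atm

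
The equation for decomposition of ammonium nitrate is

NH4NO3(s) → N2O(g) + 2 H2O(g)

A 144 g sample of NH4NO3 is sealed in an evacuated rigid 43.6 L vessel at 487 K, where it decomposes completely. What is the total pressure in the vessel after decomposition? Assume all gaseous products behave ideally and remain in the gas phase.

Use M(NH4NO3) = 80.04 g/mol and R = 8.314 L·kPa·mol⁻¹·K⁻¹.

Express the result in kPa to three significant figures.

n(NH4NO3) = 144 / 80.04 = 1.799 mol
n(gas produced) = (3/1) × 1.799 = 5.397 mol
P = nRT/V = 5.397 × 8.314 × 487 / 43.6 = 501.2 kPa

501 kPa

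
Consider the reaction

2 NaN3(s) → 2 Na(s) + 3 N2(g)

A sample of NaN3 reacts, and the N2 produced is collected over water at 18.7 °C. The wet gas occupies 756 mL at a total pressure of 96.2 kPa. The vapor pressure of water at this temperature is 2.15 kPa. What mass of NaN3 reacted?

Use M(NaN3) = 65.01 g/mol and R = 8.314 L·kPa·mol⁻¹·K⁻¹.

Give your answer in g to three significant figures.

1.27 g

P(N2) = 96.2 − 2.15 = 94.05 kPa
n(N2) = PV/RT = (94.05 × 0.7560) / (8.314 × 291.85) = 0.02930 mol
n(NaN3) = (2/3) × 0.02930 = 0.01953 mol
m(NaN3) = 0.01953 × 65.01 = 1.270 g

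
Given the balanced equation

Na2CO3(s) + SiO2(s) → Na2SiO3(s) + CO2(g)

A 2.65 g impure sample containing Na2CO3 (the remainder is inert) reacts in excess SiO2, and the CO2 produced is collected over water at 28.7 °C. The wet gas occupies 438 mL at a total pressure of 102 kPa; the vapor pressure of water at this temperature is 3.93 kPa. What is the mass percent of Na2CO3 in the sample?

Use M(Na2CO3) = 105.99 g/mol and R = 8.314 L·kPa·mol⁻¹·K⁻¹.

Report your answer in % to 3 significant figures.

P(CO2) = 102 − 3.93 = 98.07 kPa
n(CO2) = PV/RT = (98.07 × 0.4380) / (8.314 × 301.85) = 0.01712 mol
n(Na2CO3) = (1/1) × 0.01712 = 0.01712 mol
m(Na2CO3) = 0.01712 × 105.99 = 1.815 g
%Na2CO3 = 1.815 / 2.65 × 100 = 68.49%

68.5 %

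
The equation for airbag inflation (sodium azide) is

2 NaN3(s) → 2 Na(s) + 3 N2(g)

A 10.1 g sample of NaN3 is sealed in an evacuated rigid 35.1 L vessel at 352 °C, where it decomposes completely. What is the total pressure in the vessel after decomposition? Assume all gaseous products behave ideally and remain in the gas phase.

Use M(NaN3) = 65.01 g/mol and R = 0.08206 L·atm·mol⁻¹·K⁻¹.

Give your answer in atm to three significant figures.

n(NaN3) = 10.1 / 65.01 = 0.1554 mol
n(gas produced) = (3/2) × 0.1554 = 0.2331 mol
P = nRT/V = 0.2331 × 0.08206 × 625.15 / 35.1 = 0.3407 atm

0.341 atm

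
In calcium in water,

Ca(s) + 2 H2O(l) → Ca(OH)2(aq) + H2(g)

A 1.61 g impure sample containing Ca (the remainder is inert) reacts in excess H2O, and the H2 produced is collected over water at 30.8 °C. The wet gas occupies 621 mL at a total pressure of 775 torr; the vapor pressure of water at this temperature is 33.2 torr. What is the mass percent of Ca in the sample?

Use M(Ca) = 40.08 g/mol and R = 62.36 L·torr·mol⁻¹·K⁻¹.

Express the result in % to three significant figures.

P(H2) = 775 − 33.2 = 741.8 torr
n(H2) = PV/RT = (741.8 × 0.6210) / (62.36 × 303.95) = 0.02430 mol
n(Ca) = (1/1) × 0.02430 = 0.02430 mol
m(Ca) = 0.02430 × 40.08 = 0.9739 g
%Ca = 0.9739 / 1.61 × 100 = 60.49%

60.5 %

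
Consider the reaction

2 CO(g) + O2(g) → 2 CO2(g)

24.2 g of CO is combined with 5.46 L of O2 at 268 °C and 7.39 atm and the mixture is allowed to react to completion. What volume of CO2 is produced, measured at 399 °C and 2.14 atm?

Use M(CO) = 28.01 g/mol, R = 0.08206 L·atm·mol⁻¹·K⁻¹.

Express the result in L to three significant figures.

n(CO) = 24.2 / 28.01 = 0.8640 mol
n(O2) = PV/RT = (7.39 × 5.46) / (0.08206 × 541.15) = 0.9086 mol
For 0.8640 mol CO, stoichiometry requires (1/2) × 0.8640 = 0.4320 mol O2; 0.9086 mol is available, so CO is limiting.
n(CO2) = (2/2) × 0.8640 = 0.8640 mol
V(CO2) = nRT/P = 0.8640 × 0.08206 × 672.15 / 2.14 = 22.27 L

22.3 L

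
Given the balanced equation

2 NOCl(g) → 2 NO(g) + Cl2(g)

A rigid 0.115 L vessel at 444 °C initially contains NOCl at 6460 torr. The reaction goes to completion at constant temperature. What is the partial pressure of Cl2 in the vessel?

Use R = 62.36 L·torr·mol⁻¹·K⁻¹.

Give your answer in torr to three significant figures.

3230 torr

n(NOCl)₀ = PV/RT = (6460 × 0.115) / (62.36 × 717.15) = 0.01661 mol
n(Cl2) = (1/2) × 0.01661 = 0.008305 mol
P(Cl2) = nRT/V = 0.008305 × 62.36 × 717.15 / 0.115 = 3230 torr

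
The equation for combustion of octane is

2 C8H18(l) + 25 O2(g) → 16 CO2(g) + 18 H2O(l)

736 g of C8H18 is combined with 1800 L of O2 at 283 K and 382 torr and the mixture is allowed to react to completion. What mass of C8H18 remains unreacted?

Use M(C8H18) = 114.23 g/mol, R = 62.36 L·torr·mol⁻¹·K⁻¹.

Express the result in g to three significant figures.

380 g

n(C8H18) = 736 / 114.23 = 6.443 mol
n(O2) = PV/RT = (382 × 1800) / (62.36 × 283) = 38.96 mol
For 6.443 mol C8H18, stoichiometry requires (25/2) × 6.443 = 80.54 mol O2; 38.96 mol is available, so O2 is limiting.
n(C8H18) consumed = (2/25) × 38.96 = 3.117 mol; remaining = 6.443 − 3.117 = 3.326 mol
m(C8H18) = 3.326 × 114.23 = 379.9 g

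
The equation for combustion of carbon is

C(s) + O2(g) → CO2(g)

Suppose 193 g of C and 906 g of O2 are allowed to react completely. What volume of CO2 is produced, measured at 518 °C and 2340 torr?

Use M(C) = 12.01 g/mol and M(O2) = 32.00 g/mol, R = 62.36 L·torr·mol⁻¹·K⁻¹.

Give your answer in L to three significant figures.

n(C) = 193 / 12.01 = 16.07 mol
n(O2) = 906 / 32.00 = 28.31 mol
For 16.07 mol C, stoichiometry requires (1/1) × 16.07 = 16.07 mol O2; 28.31 mol is available, so C is limiting.
n(CO2) = (1/1) × 16.07 = 16.07 mol
V(CO2) = nRT/P = 16.07 × 62.36 × 791.15 / 2340 = 338.8 L

339 L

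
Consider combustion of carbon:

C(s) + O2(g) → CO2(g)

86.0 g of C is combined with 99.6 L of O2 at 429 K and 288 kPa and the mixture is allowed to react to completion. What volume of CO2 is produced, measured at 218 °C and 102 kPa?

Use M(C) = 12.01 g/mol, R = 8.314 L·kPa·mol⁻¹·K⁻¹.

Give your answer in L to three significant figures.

n(C) = 86.0 / 12.01 = 7.161 mol
n(O2) = PV/RT = (288 × 99.6) / (8.314 × 429) = 8.042 mol
For 7.161 mol C, stoichiometry requires (1/1) × 7.161 = 7.161 mol O2; 8.042 mol is available, so C is limiting.
n(CO2) = (1/1) × 7.161 = 7.161 mol
V(CO2) = nRT/P = 7.161 × 8.314 × 491.15 / 102 = 286.7 L

287 L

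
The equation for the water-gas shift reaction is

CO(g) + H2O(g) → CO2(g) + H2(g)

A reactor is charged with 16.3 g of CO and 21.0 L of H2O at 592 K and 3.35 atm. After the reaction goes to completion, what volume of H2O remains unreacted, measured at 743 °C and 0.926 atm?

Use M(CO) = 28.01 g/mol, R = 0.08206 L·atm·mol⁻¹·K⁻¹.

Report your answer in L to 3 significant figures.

n(CO) = 16.3 / 28.01 = 0.5819 mol
n(H2O) = PV/RT = (3.35 × 21.0) / (0.08206 × 592) = 1.448 mol
For 0.5819 mol CO, stoichiometry requires (1/1) × 0.5819 = 0.5819 mol H2O; 1.448 mol is available, so CO is limiting.
n(H2O) consumed = (1/1) × 0.5819 = 0.5819 mol; remaining = 1.448 − 0.5819 = 0.8661 mol
V(H2O) = nRT/P = 0.8661 × 0.08206 × 1016.15 / 0.926 = 77.99 L

78.0 L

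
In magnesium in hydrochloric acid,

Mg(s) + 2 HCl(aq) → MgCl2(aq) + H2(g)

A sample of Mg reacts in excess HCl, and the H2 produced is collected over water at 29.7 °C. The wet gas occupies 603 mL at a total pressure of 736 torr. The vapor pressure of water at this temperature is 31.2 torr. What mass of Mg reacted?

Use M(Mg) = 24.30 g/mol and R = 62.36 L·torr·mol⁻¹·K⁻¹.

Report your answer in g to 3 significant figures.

0.547 g

P(H2) = 736 − 31.2 = 704.8 torr
n(H2) = PV/RT = (704.8 × 0.6030) / (62.36 × 302.85) = 0.02250 mol
n(Mg) = (1/1) × 0.02250 = 0.02250 mol
m(Mg) = 0.02250 × 24.30 = 0.5467 g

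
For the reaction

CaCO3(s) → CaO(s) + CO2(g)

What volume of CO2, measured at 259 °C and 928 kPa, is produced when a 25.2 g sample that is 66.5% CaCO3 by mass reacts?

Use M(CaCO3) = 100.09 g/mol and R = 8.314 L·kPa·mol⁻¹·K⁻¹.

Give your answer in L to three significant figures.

0.798 L

mass of CaCO3 = 25.2 × 66.5/100 = 16.76 g
n(CaCO3) = 16.76 / 100.09 = 0.1674 mol
n(CO2) = (1/1) × 0.1674 = 0.1674 mol
V = nRT/P = 0.1674 × 8.314 × 532.15 / 928 = 0.7981 L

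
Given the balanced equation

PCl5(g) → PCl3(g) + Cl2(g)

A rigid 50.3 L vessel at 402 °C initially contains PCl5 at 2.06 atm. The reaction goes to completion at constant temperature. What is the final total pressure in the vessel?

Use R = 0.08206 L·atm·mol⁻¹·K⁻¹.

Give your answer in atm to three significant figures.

At constant T and V, P ∝ n(gas): 1 mol gas → 2 mol gas.
P_final = (2/1) × 2.06 = 4.120 atm

4.12 atm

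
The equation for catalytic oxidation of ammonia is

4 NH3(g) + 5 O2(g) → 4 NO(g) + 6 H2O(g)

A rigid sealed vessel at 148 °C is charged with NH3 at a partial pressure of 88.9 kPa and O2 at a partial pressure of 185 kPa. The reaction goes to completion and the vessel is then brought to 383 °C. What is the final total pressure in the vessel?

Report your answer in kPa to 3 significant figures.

461 kPa

With V and T fixed, P_i ∝ n_i, so the mole ratios apply directly to partial pressures at 148 °C.
P(O2) required for 88.9 kPa of NH3 = (5/4) × 88.9 = 111.1 kPa; available 185 kPa, so NH3 is limiting.
P(O2) remaining = 185 − (5/4) × 88.9 = 73.88 kPa
P(gaseous products) = (4+6)/4 × 88.9 = 222.2 kPa
P_total at 148 °C = 73.88 + 222.2 = 296.1 kPa
Scaling to 383 °C: P = 296.1 × 656.15/421.15 = 461.3 kPa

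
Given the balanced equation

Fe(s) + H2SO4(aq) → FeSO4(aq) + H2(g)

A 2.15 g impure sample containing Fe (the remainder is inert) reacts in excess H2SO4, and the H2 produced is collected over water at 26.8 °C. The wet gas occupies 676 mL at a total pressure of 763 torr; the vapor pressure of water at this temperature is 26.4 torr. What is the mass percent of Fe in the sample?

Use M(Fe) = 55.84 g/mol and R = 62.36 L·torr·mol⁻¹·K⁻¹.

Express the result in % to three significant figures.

P(H2) = 763 − 26.4 = 736.6 torr
n(H2) = PV/RT = (736.6 × 0.6760) / (62.36 × 299.95) = 0.02662 mol
n(Fe) = (1/1) × 0.02662 = 0.02662 mol
m(Fe) = 0.02662 × 55.84 = 1.486 g
%Fe = 1.486 / 2.15 × 100 = 69.12%

69.1 %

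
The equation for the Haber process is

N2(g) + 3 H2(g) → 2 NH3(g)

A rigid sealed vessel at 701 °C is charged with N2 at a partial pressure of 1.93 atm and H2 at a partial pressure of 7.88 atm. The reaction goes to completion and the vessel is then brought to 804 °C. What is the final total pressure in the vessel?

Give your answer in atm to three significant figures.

6.58 atm

Because the vessel is rigid and T is held at 701 °C, work the stoichiometry in partial pressures (P_i = n_iRT/V).
P(H2) required for 1.93 atm of N2 = (3/1) × 1.93 = 5.790 atm; available 7.88 atm, so N2 is limiting.
P(H2) remaining = 7.88 − (3/1) × 1.93 = 2.090 atm
P(gaseous products) = (2)/1 × 1.93 = 3.860 atm
P_total at 701 °C = 2.090 + 3.860 = 5.950 atm
Scaling to 804 °C: P = 5.950 × 1077.15/974.15 = 6.579 atm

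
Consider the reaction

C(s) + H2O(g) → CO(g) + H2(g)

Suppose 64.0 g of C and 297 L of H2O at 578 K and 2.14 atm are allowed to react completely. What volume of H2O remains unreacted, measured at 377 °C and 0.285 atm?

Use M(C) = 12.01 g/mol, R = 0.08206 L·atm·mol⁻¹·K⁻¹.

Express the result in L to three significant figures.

1510 L

n(C) = 64.0 / 12.01 = 5.329 mol
n(H2O) = PV/RT = (2.14 × 297) / (0.08206 × 578) = 13.40 mol
For 5.329 mol C, stoichiometry requires (1/1) × 5.329 = 5.329 mol H2O; 13.40 mol is available, so C is limiting.
n(H2O) consumed = (1/1) × 5.329 = 5.329 mol; remaining = 13.40 − 5.329 = 8.071 mol
V(H2O) = nRT/P = 8.071 × 0.08206 × 650.15 / 0.285 = 1511 L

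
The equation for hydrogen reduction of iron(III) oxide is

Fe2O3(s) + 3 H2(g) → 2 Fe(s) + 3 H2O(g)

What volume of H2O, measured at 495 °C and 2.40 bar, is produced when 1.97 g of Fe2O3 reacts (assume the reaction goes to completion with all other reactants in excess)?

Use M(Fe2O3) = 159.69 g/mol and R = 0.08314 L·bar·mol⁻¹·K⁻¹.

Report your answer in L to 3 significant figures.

0.985 L

n(Fe2O3) = 1.970 / 159.69 = 0.01234 mol
n(H2O) = (3/1) × 0.01234 = 0.03702 mol
V = nRT/P = 0.03702 × 0.08314 × 768.15 / 2.40 = 0.9851 L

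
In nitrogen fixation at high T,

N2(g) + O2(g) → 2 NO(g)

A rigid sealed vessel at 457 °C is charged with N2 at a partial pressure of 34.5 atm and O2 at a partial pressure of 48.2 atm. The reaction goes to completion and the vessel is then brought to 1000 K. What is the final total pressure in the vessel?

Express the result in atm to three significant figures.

113 atm

Because the vessel is rigid and T is held at 457 °C, work the stoichiometry in partial pressures (P_i = n_iRT/V).
P(O2) required for 34.5 atm of N2 = (1/1) × 34.5 = 34.50 atm; available 48.2 atm, so N2 is limiting.
P(O2) remaining = 48.2 − (1/1) × 34.5 = 13.70 atm
P(gaseous products) = (2)/1 × 34.5 = 69.00 atm
P_total at 457 °C = 13.70 + 69.00 = 82.70 atm
Scaling to 1000 K: P = 82.70 × 1000/730.15 = 113.3 atm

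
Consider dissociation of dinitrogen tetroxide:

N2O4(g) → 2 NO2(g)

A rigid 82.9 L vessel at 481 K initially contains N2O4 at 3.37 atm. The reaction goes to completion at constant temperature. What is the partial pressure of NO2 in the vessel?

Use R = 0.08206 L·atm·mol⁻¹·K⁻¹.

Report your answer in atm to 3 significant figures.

6.74 atm

n(N2O4)₀ = PV/RT = (3.37 × 82.9) / (0.08206 × 481) = 7.078 mol
n(NO2) = (2/1) × 7.078 = 14.16 mol
P(NO2) = nRT/V = 14.16 × 0.08206 × 481 / 82.9 = 6.742 atm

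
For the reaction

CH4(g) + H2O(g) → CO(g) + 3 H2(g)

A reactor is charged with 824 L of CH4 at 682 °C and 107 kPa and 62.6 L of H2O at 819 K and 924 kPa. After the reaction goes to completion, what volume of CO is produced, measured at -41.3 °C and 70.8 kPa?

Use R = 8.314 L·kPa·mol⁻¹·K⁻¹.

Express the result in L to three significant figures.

231 L

n(CH4) = PV/RT = (107 × 824) / (8.314 × 955.15) = 11.10 mol
n(H2O) = PV/RT = (924 × 62.6) / (8.314 × 819) = 8.495 mol
For 11.10 mol CH4, stoichiometry requires (1/1) × 11.10 = 11.10 mol H2O; 8.495 mol is available, so H2O is limiting.
n(CO) = (1/1) × 8.495 = 8.495 mol
V(CO) = nRT/P = 8.495 × 8.314 × 231.85 / 70.8 = 231.3 L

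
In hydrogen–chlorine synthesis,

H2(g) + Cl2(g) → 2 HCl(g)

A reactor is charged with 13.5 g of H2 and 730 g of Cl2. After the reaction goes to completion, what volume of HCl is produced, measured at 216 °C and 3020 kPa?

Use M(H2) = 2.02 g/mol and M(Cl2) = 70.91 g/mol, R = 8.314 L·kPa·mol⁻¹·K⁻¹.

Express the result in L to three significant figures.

n(H2) = 13.5 / 2.02 = 6.683 mol
n(Cl2) = 730 / 70.91 = 10.29 mol
For 6.683 mol H2, stoichiometry requires (1/1) × 6.683 = 6.683 mol Cl2; 10.29 mol is available, so H2 is limiting.
n(HCl) = (2/1) × 6.683 = 13.37 mol
V(HCl) = nRT/P = 13.37 × 8.314 × 489.15 / 3020 = 18.00 L

18.0 L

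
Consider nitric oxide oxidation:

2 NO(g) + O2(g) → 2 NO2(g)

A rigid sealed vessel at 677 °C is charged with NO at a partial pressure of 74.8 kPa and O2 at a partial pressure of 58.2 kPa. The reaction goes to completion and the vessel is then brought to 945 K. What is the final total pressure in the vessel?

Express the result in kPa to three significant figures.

Because the vessel is rigid and T is held at 677 °C, work the stoichiometry in partial pressures (P_i = n_iRT/V).
P(O2) required for 74.8 kPa of NO = (1/2) × 74.8 = 37.40 kPa; available 58.2 kPa, so NO is limiting.
P(O2) remaining = 58.2 − (1/2) × 74.8 = 20.80 kPa
P(gaseous products) = (2)/2 × 74.8 = 74.80 kPa
P_total at 677 °C = 20.80 + 74.80 = 95.60 kPa
Scaling to 945 K: P = 95.60 × 945/950.15 = 95.08 kPa

95.1 kPa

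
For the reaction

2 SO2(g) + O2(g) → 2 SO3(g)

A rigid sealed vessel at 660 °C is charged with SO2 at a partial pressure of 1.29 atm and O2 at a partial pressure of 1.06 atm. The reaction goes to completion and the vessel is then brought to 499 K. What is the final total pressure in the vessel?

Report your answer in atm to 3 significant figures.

With V and T fixed, P_i ∝ n_i, so the mole ratios apply directly to partial pressures at 660 °C.
P(O2) required for 1.29 atm of SO2 = (1/2) × 1.29 = 0.6450 atm; available 1.06 atm, so SO2 is limiting.
P(O2) remaining = 1.06 − (1/2) × 1.29 = 0.4150 atm
P(gaseous products) = (2)/2 × 1.29 = 1.290 atm
P_total at 660 °C = 0.4150 + 1.290 = 1.705 atm
Scaling to 499 K: P = 1.705 × 499/933.15 = 0.9117 atm

0.912 atm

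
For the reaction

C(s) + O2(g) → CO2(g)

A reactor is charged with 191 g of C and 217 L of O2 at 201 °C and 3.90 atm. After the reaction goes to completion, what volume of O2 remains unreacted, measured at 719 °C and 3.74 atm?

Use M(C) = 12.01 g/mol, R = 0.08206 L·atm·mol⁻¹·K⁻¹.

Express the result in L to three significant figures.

127 L

n(C) = 191 / 12.01 = 15.90 mol
n(O2) = PV/RT = (3.90 × 217) / (0.08206 × 474.15) = 21.75 mol
For 15.90 mol C, stoichiometry requires (1/1) × 15.90 = 15.90 mol O2; 21.75 mol is available, so C is limiting.
n(O2) consumed = (1/1) × 15.90 = 15.90 mol; remaining = 21.75 − 15.90 = 5.850 mol
V(O2) = nRT/P = 5.850 × 0.08206 × 992.15 / 3.74 = 127.3 L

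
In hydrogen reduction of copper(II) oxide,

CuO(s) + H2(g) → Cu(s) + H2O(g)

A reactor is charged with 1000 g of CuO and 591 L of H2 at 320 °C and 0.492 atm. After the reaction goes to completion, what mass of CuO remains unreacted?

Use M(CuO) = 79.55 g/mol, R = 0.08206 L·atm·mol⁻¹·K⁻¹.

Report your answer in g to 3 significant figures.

n(CuO) = 1000 / 79.55 = 12.57 mol
n(H2) = PV/RT = (0.492 × 591) / (0.08206 × 593.15) = 5.974 mol
For 12.57 mol CuO, stoichiometry requires (1/1) × 12.57 = 12.57 mol H2; 5.974 mol is available, so H2 is limiting.
n(CuO) consumed = (1/1) × 5.974 = 5.974 mol; remaining = 12.57 − 5.974 = 6.596 mol
m(CuO) = 6.596 × 79.55 = 524.7 g

525 g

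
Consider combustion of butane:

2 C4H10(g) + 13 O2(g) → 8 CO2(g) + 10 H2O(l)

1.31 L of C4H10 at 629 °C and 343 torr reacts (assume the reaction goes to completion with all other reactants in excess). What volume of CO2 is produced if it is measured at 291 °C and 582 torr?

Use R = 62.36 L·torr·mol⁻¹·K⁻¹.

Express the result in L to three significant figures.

1.93 L

n(C4H10) = PV/RT = (343 × 1.31) / (62.36 × 902.15) = 0.007987 mol
n(CO2) = (8/2) × 0.007987 = 0.03195 mol
V = nRT/P = 0.03195 × 62.36 × 564.15 / 582 = 1.931 L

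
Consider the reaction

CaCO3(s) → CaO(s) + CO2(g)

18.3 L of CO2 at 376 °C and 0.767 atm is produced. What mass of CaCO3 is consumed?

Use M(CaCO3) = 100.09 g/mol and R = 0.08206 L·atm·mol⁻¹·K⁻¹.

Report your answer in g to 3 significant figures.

26.4 g

n(CO2) = PV/RT = (0.767 × 18.3) / (0.08206 × 649.15) = 0.2635 mol
n(CaCO3) = (1/1) × 0.2635 = 0.2635 mol
m(CaCO3) = 0.2635 × 100.09 = 26.37 g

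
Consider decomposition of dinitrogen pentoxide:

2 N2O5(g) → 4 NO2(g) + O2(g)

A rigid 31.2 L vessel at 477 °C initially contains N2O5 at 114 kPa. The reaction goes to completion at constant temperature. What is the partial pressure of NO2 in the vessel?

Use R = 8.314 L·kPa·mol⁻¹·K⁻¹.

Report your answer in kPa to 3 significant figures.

n(N2O5)₀ = PV/RT = (114 × 31.2) / (8.314 × 750.15) = 0.5703 mol
n(NO2) = (4/2) × 0.5703 = 1.141 mol
P(NO2) = nRT/V = 1.141 × 8.314 × 750.15 / 31.2 = 228.1 kPa

228 kPa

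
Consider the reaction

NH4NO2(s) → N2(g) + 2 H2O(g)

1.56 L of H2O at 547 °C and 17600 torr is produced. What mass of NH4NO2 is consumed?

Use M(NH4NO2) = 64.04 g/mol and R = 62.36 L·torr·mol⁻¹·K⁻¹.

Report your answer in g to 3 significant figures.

17.2 g

n(H2O) = PV/RT = (17600 × 1.56) / (62.36 × 820.15) = 0.5368 mol
n(NH4NO2) = (1/2) × 0.5368 = 0.2684 mol
m(NH4NO2) = 0.2684 × 64.04 = 17.19 g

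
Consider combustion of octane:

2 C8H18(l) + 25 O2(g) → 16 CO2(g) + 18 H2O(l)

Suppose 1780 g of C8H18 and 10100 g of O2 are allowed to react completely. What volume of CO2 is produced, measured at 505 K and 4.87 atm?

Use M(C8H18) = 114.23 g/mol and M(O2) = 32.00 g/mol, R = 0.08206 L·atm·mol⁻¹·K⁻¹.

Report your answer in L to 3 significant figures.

n(C8H18) = 1780 / 114.23 = 15.58 mol
n(O2) = 10100 / 32.00 = 315.6 mol
For 15.58 mol C8H18, stoichiometry requires (25/2) × 15.58 = 194.8 mol O2; 315.6 mol is available, so C8H18 is limiting.
n(CO2) = (16/2) × 15.58 = 124.6 mol
V(CO2) = nRT/P = 124.6 × 0.08206 × 505 / 4.87 = 1060 L

1060 L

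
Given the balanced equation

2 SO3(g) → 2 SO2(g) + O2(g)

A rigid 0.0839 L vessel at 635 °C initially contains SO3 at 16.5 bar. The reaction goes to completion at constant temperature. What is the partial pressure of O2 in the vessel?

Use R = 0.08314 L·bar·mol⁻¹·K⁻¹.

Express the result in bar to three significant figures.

8.25 bar

n(SO3)₀ = PV/RT = (16.5 × 0.0839) / (0.08314 × 908.15) = 0.01833 mol
n(O2) = (1/2) × 0.01833 = 0.009165 mol
P(O2) = nRT/V = 0.009165 × 0.08314 × 908.15 / 0.0839 = 8.248 bar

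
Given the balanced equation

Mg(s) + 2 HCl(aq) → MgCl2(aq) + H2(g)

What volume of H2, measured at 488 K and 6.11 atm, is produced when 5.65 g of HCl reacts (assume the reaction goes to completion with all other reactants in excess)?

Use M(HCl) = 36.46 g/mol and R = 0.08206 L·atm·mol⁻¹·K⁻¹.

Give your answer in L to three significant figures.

n(HCl) = 5.650 / 36.46 = 0.1550 mol
n(H2) = (1/2) × 0.1550 = 0.07750 mol
V = nRT/P = 0.07750 × 0.08206 × 488 / 6.11 = 0.5079 L

0.508 L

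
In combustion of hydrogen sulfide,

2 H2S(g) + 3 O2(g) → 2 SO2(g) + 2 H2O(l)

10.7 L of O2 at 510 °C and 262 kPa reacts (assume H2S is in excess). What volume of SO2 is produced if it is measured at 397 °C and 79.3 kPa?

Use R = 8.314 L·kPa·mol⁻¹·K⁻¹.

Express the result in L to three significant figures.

n(O2) = PV/RT = (262 × 10.7) / (8.314 × 783.15) = 0.4306 mol
n(SO2) = (2/3) × 0.4306 = 0.2871 mol
V = nRT/P = 0.2871 × 8.314 × 670.15 / 79.3 = 20.17 L

20.2 L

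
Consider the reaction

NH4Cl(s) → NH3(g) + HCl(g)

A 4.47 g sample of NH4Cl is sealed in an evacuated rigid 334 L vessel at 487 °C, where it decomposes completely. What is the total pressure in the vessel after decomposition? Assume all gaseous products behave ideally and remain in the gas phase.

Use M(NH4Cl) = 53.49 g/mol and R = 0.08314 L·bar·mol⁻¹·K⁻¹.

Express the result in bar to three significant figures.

n(NH4Cl) = 4.47 / 53.49 = 0.08357 mol
n(gas produced) = (2/1) × 0.08357 = 0.1671 mol
P = nRT/V = 0.1671 × 0.08314 × 760.15 / 334 = 0.03162 bar

0.0316 bar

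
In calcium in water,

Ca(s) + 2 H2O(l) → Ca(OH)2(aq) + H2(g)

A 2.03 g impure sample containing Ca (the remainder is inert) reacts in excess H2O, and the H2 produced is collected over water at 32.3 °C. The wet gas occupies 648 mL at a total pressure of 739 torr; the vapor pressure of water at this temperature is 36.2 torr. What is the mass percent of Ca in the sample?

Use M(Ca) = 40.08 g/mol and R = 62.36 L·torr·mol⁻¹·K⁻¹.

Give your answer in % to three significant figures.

47.2 %

P(H2) = 739 − 36.2 = 702.8 torr
n(H2) = PV/RT = (702.8 × 0.6480) / (62.36 × 305.45) = 0.02391 mol
n(Ca) = (1/1) × 0.02391 = 0.02391 mol
m(Ca) = 0.02391 × 40.08 = 0.9583 g
%Ca = 0.9583 / 2.03 × 100 = 47.21%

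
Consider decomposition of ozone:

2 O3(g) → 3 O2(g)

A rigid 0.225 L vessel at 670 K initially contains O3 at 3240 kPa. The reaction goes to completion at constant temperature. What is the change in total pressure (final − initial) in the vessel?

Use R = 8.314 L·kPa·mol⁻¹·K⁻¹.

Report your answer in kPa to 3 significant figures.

1620 kPa

Rigid vessel, constant T ⇒ P scales with total gas moles (2 → 3).
P_final = (3/2) × 3240 = 4860 kPa; ΔP = 4860 − 3240 = 1620 kPa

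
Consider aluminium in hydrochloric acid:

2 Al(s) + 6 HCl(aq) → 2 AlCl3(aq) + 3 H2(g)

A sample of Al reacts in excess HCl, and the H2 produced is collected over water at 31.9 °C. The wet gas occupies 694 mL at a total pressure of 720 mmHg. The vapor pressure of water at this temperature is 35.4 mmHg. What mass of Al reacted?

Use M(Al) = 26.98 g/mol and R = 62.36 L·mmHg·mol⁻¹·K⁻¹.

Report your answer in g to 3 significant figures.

P(H2) = 720 − 35.4 = 684.6 mmHg
n(H2) = PV/RT = (684.6 × 0.6940) / (62.36 × 305.05) = 0.02498 mol
n(Al) = (2/3) × 0.02498 = 0.01665 mol
m(Al) = 0.01665 × 26.98 = 0.4492 g

0.449 g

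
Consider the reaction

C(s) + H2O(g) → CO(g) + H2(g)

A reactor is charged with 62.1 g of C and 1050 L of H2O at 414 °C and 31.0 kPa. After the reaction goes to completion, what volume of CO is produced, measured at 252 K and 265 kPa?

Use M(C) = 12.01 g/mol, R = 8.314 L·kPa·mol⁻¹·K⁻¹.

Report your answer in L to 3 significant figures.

n(C) = 62.1 / 12.01 = 5.171 mol
n(H2O) = PV/RT = (31.0 × 1050) / (8.314 × 687.15) = 5.698 mol
For 5.171 mol C, stoichiometry requires (1/1) × 5.171 = 5.171 mol H2O; 5.698 mol is available, so C is limiting.
n(CO) = (1/1) × 5.171 = 5.171 mol
V(CO) = nRT/P = 5.171 × 8.314 × 252 / 265 = 40.88 L

40.9 L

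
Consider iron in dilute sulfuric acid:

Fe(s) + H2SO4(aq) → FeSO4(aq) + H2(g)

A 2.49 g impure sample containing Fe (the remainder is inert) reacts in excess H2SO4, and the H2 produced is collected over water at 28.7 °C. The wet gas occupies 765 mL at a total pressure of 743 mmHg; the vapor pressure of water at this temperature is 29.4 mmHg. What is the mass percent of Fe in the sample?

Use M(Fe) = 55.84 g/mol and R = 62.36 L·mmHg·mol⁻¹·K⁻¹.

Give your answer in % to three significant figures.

P(H2) = 743 − 29.4 = 713.6 mmHg
n(H2) = PV/RT = (713.6 × 0.7650) / (62.36 × 301.85) = 0.02900 mol
n(Fe) = (1/1) × 0.02900 = 0.02900 mol
m(Fe) = 0.02900 × 55.84 = 1.619 g
%Fe = 1.619 / 2.49 × 100 = 65.02%

65.0 %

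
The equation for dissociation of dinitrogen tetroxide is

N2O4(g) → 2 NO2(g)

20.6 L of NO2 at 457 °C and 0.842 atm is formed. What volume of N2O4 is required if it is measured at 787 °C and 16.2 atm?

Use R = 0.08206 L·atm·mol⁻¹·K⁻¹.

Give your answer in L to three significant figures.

0.777 L

n(NO2) = PV/RT = (0.842 × 20.6) / (0.08206 × 730.15) = 0.2895 mol
n(N2O4) = (1/2) × 0.2895 = 0.1447 mol
V = nRT/P = 0.1447 × 0.08206 × 1060.15 / 16.2 = 0.7771 L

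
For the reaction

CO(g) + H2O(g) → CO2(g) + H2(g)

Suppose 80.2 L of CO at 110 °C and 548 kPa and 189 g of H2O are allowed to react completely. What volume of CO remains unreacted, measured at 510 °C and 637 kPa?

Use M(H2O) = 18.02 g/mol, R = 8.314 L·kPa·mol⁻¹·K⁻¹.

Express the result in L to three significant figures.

33.8 L

n(CO) = PV/RT = (548 × 80.2) / (8.314 × 383.15) = 13.80 mol
n(H2O) = 189 / 18.02 = 10.49 mol
For 13.80 mol CO, stoichiometry requires (1/1) × 13.80 = 13.80 mol H2O; 10.49 mol is available, so H2O is limiting.
n(CO) consumed = (1/1) × 10.49 = 10.49 mol; remaining = 13.80 − 10.49 = 3.310 mol
V(CO) = nRT/P = 3.310 × 8.314 × 783.15 / 637 = 33.83 L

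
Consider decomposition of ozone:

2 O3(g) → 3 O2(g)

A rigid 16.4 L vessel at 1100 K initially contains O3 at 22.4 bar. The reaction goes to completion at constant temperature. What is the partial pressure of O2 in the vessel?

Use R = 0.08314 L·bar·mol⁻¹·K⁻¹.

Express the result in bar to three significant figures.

33.6 bar

n(O3)₀ = PV/RT = (22.4 × 16.4) / (0.08314 × 1100) = 4.017 mol
n(O2) = (3/2) × 4.017 = 6.026 mol
P(O2) = nRT/V = 6.026 × 0.08314 × 1100 / 16.4 = 33.60 bar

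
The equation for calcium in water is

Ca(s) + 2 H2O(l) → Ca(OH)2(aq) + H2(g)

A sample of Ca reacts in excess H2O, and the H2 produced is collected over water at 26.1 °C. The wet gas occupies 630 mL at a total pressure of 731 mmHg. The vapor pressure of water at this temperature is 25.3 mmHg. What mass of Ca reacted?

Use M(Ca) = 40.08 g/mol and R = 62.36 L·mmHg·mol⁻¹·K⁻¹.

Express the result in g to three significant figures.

0.955 g

P(H2) = 731 − 25.3 = 705.7 mmHg
n(H2) = PV/RT = (705.7 × 0.6300) / (62.36 × 299.25) = 0.02382 mol
n(Ca) = (1/1) × 0.02382 = 0.02382 mol
m(Ca) = 0.02382 × 40.08 = 0.9547 g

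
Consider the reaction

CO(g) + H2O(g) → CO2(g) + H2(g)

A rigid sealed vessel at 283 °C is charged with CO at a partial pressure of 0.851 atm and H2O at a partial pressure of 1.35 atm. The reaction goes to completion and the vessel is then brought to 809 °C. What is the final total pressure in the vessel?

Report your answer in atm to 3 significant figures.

4.28 atm

Because the vessel is rigid and T is held at 283 °C, work the stoichiometry in partial pressures (P_i = n_iRT/V).
P(H2O) required for 0.851 atm of CO = (1/1) × 0.851 = 0.8510 atm; available 1.35 atm, so CO is limiting.
P(H2O) remaining = 1.35 − (1/1) × 0.851 = 0.4990 atm
P(gaseous products) = (1+1)/1 × 0.851 = 1.702 atm
P_total at 283 °C = 0.4990 + 1.702 = 2.201 atm
Scaling to 809 °C: P = 2.201 × 1082.15/556.15 = 4.283 atm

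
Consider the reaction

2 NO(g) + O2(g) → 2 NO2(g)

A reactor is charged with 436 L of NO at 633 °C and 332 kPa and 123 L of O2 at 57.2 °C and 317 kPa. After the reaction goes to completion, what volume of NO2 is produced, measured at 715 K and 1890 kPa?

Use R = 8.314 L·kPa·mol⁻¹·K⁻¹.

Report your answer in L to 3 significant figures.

n(NO) = PV/RT = (332 × 436) / (8.314 × 906.15) = 19.21 mol
n(O2) = PV/RT = (317 × 123) / (8.314 × 330.35) = 14.20 mol
For 19.21 mol NO, stoichiometry requires (1/2) × 19.21 = 9.605 mol O2; 14.20 mol is available, so NO is limiting.
n(NO2) = (2/2) × 19.21 = 19.21 mol
V(NO2) = nRT/P = 19.21 × 8.314 × 715 / 1890 = 60.42 L

60.4 L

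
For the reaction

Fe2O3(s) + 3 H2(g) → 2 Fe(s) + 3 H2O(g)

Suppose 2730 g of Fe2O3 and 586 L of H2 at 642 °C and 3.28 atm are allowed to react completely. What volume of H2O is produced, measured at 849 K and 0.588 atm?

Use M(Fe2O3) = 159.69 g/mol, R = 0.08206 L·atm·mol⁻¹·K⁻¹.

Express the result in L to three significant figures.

3030 L

n(Fe2O3) = 2730 / 159.69 = 17.10 mol
n(H2) = PV/RT = (3.28 × 586) / (0.08206 × 915.15) = 25.59 mol
For 17.10 mol Fe2O3, stoichiometry requires (3/1) × 17.10 = 51.30 mol H2; 25.59 mol is available, so H2 is limiting.
n(H2O) = (3/3) × 25.59 = 25.59 mol
V(H2O) = nRT/P = 25.59 × 0.08206 × 849 / 0.588 = 3032 L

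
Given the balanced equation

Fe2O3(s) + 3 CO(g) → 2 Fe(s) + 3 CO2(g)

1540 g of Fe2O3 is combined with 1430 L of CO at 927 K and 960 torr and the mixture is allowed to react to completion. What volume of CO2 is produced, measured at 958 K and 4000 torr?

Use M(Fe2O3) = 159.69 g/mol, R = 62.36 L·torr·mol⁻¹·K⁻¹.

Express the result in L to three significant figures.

355 L

n(Fe2O3) = 1540 / 159.69 = 9.644 mol
n(CO) = PV/RT = (960 × 1430) / (62.36 × 927) = 23.75 mol
For 9.644 mol Fe2O3, stoichiometry requires (3/1) × 9.644 = 28.93 mol CO; 23.75 mol is available, so CO is limiting.
n(CO2) = (3/3) × 23.75 = 23.75 mol
V(CO2) = nRT/P = 23.75 × 62.36 × 958 / 4000 = 354.7 L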